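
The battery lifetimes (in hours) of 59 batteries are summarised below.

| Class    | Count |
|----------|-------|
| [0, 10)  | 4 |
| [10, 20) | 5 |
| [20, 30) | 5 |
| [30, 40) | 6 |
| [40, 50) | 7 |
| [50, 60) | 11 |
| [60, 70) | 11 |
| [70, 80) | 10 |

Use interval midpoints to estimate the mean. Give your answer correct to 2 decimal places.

Midpoints: 5, 15, 25, 35, 45, 55, 65, 75
Σfm = 4×5 + 5×15 + 5×25 + 6×35 + 7×45 + 11×55 + 11×65 + 10×75 = 2815
n = Σf = 59
Mean = 2815 / 59 = 47.7119

47.71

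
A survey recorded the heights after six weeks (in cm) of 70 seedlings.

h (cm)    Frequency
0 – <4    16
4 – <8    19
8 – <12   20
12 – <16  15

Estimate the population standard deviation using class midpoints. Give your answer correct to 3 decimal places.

4.262

Midpoints: 2, 6, 10, 14
n = 70, Σfm = 556, mean = 7.9429
Σfm² = 5688
Σf(m − x̄)² = Σfm² − (Σfm)²/n = 5688 − 556²/70 = 1271.7714
Population variance = 1271.7714 / 70 = 18.1682
Standard deviation = √18.1682 = 4.2624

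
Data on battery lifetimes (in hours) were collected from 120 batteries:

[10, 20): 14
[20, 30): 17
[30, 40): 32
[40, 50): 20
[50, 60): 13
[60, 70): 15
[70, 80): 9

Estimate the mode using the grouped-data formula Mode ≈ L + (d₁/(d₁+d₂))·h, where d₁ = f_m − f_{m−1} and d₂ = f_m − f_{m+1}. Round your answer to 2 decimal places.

Modal class: [30, 40) (highest frequency 32).
d₁ = 32 − 17 = 15, d₂ = 32 − 20 = 12
Mode ≈ 30 + (15/(15+12)) × 10 = 30 + 5.5556 = 35.5556

35.56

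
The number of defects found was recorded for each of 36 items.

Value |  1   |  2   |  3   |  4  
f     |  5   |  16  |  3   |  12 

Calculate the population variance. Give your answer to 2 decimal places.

Values: 1, 2, 3, 4
n = 36, Σfx = 94, mean = 2.6111
Σfx² = 288
Σf(x − x̄)² = Σfx² − (Σfx)²/n = 288 − 94²/36 = 42.5556
Population variance = 42.5556 / 36 = 1.1821

1.18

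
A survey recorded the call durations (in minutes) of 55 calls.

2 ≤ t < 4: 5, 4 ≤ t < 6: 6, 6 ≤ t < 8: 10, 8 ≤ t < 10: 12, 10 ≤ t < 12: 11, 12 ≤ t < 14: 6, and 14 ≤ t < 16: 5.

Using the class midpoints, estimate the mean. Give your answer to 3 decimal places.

9.036

Midpoints: 3, 5, 7, 9, 11, 13, 15
Σfm = 5×3 + 6×5 + 10×7 + 12×9 + 11×11 + 6×13 + 5×15 = 497
n = Σf = 55
Mean = 497 / 55 = 9.0364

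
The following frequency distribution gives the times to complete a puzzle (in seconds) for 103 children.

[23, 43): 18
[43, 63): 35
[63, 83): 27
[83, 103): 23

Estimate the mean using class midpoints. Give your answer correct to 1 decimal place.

63.7

Midpoints: 33, 53, 73, 93
Σfm = 18×33 + 35×53 + 27×73 + 23×93 = 6559
n = Σf = 103
Mean = 6559 / 103 = 63.6796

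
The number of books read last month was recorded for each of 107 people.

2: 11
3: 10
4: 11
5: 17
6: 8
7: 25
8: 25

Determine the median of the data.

Cumulative frequencies: 11, 21, 32, 49, 57, 82, 107
n = 107, so the median is the value in position (n+1)/2 = 54.
Position 54 falls at value 6.

6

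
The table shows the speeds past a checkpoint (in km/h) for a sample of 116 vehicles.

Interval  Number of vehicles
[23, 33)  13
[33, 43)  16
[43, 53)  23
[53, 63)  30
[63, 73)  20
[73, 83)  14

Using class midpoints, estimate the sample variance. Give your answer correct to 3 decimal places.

227.616

Midpoints: 28, 38, 48, 58, 68, 78
n = 116, Σfm = 6268, mean = 54.0345
Σfm² = 364864
Σf(m − x̄)² = Σfm² − (Σfm)²/n = 364864 − 6268²/116 = 26175.8621
Sample variance = 26175.8621 / 115 = 227.6162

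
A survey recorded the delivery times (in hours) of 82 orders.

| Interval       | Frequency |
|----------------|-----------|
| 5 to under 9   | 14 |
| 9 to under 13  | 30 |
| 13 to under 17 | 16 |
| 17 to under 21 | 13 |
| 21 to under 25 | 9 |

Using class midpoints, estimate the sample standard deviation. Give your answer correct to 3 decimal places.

4.991

Midpoints: 7, 11, 15, 19, 23
n = 82, Σfm = 1122, mean = 13.6829
Σfm² = 17370
Σf(m − x̄)² = Σfm² − (Σfm)²/n = 17370 − 1122²/82 = 2017.7561
Sample variance = 2017.7561 / 81 = 24.9106
Standard deviation = √24.9106 = 4.9910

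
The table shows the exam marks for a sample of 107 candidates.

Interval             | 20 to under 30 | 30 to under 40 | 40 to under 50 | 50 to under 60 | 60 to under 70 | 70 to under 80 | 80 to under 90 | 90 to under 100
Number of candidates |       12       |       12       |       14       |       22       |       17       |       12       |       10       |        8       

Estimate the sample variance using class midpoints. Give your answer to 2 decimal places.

419.94

Midpoints: 25, 35, 45, 55, 65, 75, 85, 95
n = 107, Σfm = 6175, mean = 57.7103
Σfm² = 400875
Σf(m − x̄)² = Σfm² − (Σfm)²/n = 400875 − 6175²/107 = 44514.0187
Sample variance = 44514.0187 / 106 = 419.9436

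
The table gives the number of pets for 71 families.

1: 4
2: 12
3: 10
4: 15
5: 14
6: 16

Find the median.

Cumulative frequencies: 4, 16, 26, 41, 55, 71
n = 71, so the median is the value in position (n+1)/2 = 36.
Position 36 falls at value 4.

4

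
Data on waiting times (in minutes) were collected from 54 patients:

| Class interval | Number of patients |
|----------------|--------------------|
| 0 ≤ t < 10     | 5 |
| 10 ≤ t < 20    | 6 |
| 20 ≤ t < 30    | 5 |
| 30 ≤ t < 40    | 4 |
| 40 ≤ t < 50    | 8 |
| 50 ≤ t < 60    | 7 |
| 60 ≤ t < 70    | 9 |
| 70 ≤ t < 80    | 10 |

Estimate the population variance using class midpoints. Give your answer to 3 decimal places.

Midpoints: 5, 15, 25, 35, 45, 55, 65, 75
n = 54, Σfm = 2460, mean = 45.5556
Σfm² = 141150
Σf(m − x̄)² = Σfm² − (Σfm)²/n = 141150 − 2460²/54 = 29083.3333
Population variance = 29083.3333 / 54 = 538.5802

538.580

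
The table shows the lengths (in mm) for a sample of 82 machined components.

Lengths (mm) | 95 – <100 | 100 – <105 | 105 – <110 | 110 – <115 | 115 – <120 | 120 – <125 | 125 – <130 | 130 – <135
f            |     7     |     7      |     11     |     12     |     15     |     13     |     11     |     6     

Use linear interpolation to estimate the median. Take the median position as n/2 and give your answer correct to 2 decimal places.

116.33

Cumulative frequencies: 7, 14, 25, 37, 52, 65, 76, 82
n = 82; position = n/2 = 41.
This falls in the class 115 – <120: L = 115, F = 37, f = 15, h = 5.
Median ≈ 115 + ((41 − 37) / 15) × 5 = 116.3333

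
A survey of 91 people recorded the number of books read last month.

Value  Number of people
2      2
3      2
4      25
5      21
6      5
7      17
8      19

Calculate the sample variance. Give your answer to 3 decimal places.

Values: 2, 3, 4, 5, 6, 7, 8
n = 91, Σfx = 516, mean = 5.6703
Σfx² = 3180
Σf(x − x̄)² = Σfx² − (Σfx)²/n = 3180 − 516²/91 = 254.1099
Sample variance = 254.1099 / 90 = 2.8234

2.823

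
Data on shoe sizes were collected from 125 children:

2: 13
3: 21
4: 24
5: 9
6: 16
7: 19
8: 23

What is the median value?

Cumulative frequencies: 13, 34, 58, 67, 83, 102, 125
n = 125, so the median is the value in position (n+1)/2 = 63.
Position 63 falls at value 5.

5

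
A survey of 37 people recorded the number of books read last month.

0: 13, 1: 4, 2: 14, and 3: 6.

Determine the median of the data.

2

Cumulative frequencies: 13, 17, 31, 37
n = 37, so the median is the value in position (n+1)/2 = 19.
Position 19 falls at value 2.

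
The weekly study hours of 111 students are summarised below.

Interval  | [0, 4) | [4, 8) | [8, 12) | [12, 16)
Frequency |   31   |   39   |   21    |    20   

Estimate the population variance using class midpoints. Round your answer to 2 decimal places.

17.86

Midpoints: 2, 6, 10, 14
n = 111, Σfm = 786, mean = 7.0811
Σfm² = 7548
Σf(m − x̄)² = Σfm² − (Σfm)²/n = 7548 − 786²/111 = 1982.2703
Population variance = 1982.2703 / 111 = 17.8583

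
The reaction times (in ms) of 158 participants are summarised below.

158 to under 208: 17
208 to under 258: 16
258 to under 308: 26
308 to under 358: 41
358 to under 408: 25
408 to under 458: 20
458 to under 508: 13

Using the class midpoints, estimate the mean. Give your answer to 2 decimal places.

331.42

Midpoints: 183, 233, 283, 333, 383, 433, 483
Σfm = 17×183 + 16×233 + 26×283 + 41×333 + 25×383 + 20×433 + 13×483 = 52364
n = Σf = 158
Mean = 52364 / 158 = 331.4177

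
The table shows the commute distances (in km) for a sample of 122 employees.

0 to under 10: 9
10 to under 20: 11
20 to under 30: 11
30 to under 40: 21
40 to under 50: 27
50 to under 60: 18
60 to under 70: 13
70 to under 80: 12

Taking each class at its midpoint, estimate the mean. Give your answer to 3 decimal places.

42.377

Midpoints: 5, 15, 25, 35, 45, 55, 65, 75
Σfm = 9×5 + 11×15 + 11×25 + 21×35 + 27×45 + 18×55 + 13×65 + 12×75 = 5170
n = Σf = 122
Mean = 5170 / 122 = 42.3770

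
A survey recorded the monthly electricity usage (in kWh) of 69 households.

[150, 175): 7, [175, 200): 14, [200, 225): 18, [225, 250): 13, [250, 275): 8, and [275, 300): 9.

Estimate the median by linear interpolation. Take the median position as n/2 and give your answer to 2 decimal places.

Cumulative frequencies: 7, 21, 39, 52, 60, 69
n = 69; position = n/2 = 34.5.
This falls in the class [200, 225): L = 200, F = 21, f = 18, h = 25.
Median ≈ 200 + ((34.5 − 21) / 18) × 25 = 218.7500

218.75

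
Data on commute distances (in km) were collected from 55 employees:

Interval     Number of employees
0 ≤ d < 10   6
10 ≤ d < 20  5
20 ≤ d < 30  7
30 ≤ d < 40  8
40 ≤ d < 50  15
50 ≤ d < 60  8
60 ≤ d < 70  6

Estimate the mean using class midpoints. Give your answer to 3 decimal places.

Midpoints: 5, 15, 25, 35, 45, 55, 65
Σfm = 6×5 + 5×15 + 7×25 + 8×35 + 15×45 + 8×55 + 6×65 = 2065
n = Σf = 55
Mean = 2065 / 55 = 37.5455

37.545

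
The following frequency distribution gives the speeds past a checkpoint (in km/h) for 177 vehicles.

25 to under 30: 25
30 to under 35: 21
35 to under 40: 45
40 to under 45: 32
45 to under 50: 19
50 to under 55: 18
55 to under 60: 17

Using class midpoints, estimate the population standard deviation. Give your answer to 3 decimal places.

Midpoints: 27.5, 32.5, 37.5, 42.5, 47.5, 52.5, 57.5
n = 177, Σfm = 7242.5, mean = 40.9181
Σfm² = 310856.25
Σf(m − x̄)² = Σfm² − (Σfm)²/n = 310856.25 − 7242.5²/177 = 14507.0621
Population variance = 14507.0621 / 177 = 81.9608
Standard deviation = √81.9608 = 9.0532

9.053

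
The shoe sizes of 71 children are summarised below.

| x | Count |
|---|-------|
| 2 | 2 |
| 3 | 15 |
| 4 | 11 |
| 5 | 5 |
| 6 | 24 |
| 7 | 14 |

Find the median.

Cumulative frequencies: 2, 17, 28, 33, 57, 71
n = 71, so the median is the value in position (n+1)/2 = 36.
Position 36 falls at value 6.

6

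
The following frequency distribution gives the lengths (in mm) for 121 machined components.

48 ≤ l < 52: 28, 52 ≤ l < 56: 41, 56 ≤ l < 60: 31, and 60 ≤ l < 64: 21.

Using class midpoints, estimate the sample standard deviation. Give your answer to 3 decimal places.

Midpoints: 50, 54, 58, 62
n = 121, Σfm = 6714, mean = 55.4876
Σfm² = 374564
Σf(m − x̄)² = Σfm² − (Σfm)²/n = 374564 − 6714²/121 = 2020.2314
Sample variance = 2020.2314 / 120 = 16.8353
Standard deviation = √16.8353 = 4.1031

4.103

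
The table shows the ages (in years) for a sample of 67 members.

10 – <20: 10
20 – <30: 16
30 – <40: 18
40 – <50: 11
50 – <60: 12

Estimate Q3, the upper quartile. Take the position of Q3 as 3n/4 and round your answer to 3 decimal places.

45.682

Cumulative frequencies: 10, 26, 44, 55, 67
n = 67; position = 3n/4 = 50.25.
This falls in the class 40 – <50: L = 40, F = 44, f = 11, h = 10.
Upper quartile ≈ 40 + ((50.25 − 44) / 11) × 10 = 45.6818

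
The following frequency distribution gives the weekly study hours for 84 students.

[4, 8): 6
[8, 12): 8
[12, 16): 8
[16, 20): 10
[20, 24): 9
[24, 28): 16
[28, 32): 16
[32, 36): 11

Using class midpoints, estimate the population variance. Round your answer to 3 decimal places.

73.984

Midpoints: 6, 10, 14, 18, 22, 26, 30, 34
n = 84, Σfm = 1876, mean = 22.3333
Σfm² = 48112
Σf(m − x̄)² = Σfm² − (Σfm)²/n = 48112 − 1876²/84 = 6214.6667
Population variance = 6214.6667 / 84 = 73.9841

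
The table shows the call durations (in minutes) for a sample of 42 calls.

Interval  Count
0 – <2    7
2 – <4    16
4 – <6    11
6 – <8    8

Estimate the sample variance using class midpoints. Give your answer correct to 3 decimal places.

3.949

Midpoints: 1, 3, 5, 7
n = 42, Σfm = 166, mean = 3.9524
Σfm² = 818
Σf(m − x̄)² = Σfm² − (Σfm)²/n = 818 − 166²/42 = 161.9048
Sample variance = 161.9048 / 41 = 3.9489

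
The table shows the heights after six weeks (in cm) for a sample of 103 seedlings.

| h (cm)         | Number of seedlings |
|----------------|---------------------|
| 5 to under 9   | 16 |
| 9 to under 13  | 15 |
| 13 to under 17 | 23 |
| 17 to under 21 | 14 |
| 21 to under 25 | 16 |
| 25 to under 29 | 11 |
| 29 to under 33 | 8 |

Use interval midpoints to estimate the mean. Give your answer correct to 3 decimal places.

Midpoints: 7, 11, 15, 19, 23, 27, 31
Σfm = 16×7 + 15×11 + 23×15 + 14×19 + 16×23 + 11×27 + 8×31 = 1801
n = Σf = 103
Mean = 1801 / 103 = 17.4854

17.485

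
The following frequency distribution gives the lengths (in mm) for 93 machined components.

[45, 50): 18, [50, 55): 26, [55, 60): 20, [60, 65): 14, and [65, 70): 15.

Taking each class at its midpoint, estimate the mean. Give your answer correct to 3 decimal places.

56.532

Midpoints: 47.5, 52.5, 57.5, 62.5, 67.5
Σfm = 18×47.5 + 26×52.5 + 20×57.5 + 14×62.5 + 15×67.5 = 5257.5
n = Σf = 93
Mean = 5257.5 / 93 = 56.5323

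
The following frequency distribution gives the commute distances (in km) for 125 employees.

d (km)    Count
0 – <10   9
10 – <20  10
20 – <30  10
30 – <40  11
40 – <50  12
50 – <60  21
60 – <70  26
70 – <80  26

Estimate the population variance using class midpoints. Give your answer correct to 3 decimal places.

Midpoints: 5, 15, 25, 35, 45, 55, 65, 75
n = 125, Σfm = 6165, mean = 49.3200
Σfm² = 366125
Σf(m − x̄)² = Σfm² − (Σfm)²/n = 366125 − 6165²/125 = 62067.2000
Population variance = 62067.2000 / 125 = 496.5376

496.538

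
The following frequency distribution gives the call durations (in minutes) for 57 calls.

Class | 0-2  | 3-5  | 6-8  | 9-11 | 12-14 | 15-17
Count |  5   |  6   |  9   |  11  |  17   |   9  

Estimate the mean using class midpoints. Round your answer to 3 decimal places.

Midpoints: 1, 4, 7, 10, 13, 16
Σfm = 5×1 + 6×4 + 9×7 + 11×10 + 17×13 + 9×16 = 567
n = Σf = 57
Mean = 567 / 57 = 9.9474

9.947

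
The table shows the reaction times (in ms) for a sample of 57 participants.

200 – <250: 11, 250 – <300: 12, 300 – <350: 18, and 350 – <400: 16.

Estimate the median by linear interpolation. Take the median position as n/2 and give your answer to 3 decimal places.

315.278

Cumulative frequencies: 11, 23, 41, 57
n = 57; position = n/2 = 28.5.
This falls in the class 300 – <350: L = 300, F = 23, f = 18, h = 50.
Median ≈ 300 + ((28.5 − 23) / 18) × 50 = 315.2778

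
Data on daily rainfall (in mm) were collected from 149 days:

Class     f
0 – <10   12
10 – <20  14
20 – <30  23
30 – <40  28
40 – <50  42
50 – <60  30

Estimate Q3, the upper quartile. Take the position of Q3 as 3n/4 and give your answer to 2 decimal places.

48.27

Cumulative frequencies: 12, 26, 49, 77, 119, 149
n = 149; position = 3n/4 = 111.75.
This falls in the class 40 – <50: L = 40, F = 77, f = 42, h = 10.
Upper quartile ≈ 40 + ((111.75 − 77) / 42) × 10 = 48.2738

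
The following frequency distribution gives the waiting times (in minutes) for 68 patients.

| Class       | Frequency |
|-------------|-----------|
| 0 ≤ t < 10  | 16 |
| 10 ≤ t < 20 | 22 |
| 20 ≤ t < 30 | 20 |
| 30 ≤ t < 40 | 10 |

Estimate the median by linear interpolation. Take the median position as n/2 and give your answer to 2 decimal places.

18.18

Cumulative frequencies: 16, 38, 58, 68
n = 68; position = n/2 = 34.
This falls in the class 10 ≤ t < 20: L = 10, F = 16, f = 22, h = 10.
Median ≈ 10 + ((34 − 16) / 22) × 10 = 18.1818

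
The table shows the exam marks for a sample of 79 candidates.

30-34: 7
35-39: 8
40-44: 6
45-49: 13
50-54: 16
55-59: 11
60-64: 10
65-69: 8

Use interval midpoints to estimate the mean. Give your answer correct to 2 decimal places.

Midpoints: 32, 37, 42, 47, 52, 57, 62, 67
Σfm = 7×32 + 8×37 + 6×42 + 13×47 + 16×52 + 11×57 + 10×62 + 8×67 = 3998
n = Σf = 79
Mean = 3998 / 79 = 50.6076

50.61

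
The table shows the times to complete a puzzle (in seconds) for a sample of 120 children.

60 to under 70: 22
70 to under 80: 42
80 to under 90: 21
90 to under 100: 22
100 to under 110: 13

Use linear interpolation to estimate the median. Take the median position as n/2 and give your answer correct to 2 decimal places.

79.05

Cumulative frequencies: 22, 64, 85, 107, 120
n = 120; position = n/2 = 60.
This falls in the class 70 to under 80: L = 70, F = 22, f = 42, h = 10.
Median ≈ 70 + ((60 − 22) / 42) × 10 = 79.0476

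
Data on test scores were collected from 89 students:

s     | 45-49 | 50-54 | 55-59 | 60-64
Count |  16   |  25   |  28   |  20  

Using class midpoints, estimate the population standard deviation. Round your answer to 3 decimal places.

5.128

Midpoints: 47, 52, 57, 62
n = 89, Σfm = 4888, mean = 54.9213
Σfm² = 270796
Σf(m − x̄)² = Σfm² − (Σfm)²/n = 270796 − 4888²/89 = 2340.4494
Population variance = 2340.4494 / 89 = 26.2972
Standard deviation = √26.2972 = 5.1281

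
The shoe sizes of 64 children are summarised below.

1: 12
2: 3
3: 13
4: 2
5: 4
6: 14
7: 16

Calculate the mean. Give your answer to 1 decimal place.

4.4

Values: 1, 2, 3, 4, 5, 6, 7
Σfx = 12×1 + 3×2 + 13×3 + 2×4 + 4×5 + 14×6 + 16×7 = 281
n = Σf = 64
Mean = 281 / 64 = 4.3906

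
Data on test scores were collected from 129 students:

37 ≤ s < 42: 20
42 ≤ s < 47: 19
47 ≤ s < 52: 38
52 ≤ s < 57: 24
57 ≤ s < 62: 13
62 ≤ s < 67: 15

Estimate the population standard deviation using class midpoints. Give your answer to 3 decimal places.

Midpoints: 39.5, 44.5, 49.5, 54.5, 59.5, 64.5
n = 129, Σfm = 6565.5, mean = 50.8953
Σfm² = 341652.25
Σf(m − x̄)² = Σfm² − (Σfm)²/n = 341652.25 − 6565.5²/129 = 7498.8372
Population variance = 7498.8372 / 129 = 58.1305
Standard deviation = √58.1305 = 7.6243

7.624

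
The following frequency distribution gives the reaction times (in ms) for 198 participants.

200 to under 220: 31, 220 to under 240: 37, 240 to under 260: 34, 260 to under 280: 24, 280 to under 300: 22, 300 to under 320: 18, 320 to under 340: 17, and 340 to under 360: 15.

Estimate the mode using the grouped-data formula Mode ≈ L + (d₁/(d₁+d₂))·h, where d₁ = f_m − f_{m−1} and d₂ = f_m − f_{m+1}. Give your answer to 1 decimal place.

Modal class: 220 to under 240 (highest frequency 37).
d₁ = 37 − 31 = 6, d₂ = 37 − 34 = 3
Mode ≈ 220 + (6/(6+3)) × 20 = 220 + 13.3333 = 233.3333

233.3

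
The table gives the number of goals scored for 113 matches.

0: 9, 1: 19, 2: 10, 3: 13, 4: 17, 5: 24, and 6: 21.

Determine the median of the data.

4

Cumulative frequencies: 9, 28, 38, 51, 68, 92, 113
n = 113, so the median is the value in position (n+1)/2 = 57.
Position 57 falls at value 4.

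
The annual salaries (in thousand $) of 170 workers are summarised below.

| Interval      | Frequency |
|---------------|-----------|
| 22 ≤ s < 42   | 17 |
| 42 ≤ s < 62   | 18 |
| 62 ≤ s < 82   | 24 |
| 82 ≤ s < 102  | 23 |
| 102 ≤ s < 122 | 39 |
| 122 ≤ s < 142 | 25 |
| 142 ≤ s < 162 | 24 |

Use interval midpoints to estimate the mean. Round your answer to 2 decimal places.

Midpoints: 32, 52, 72, 92, 112, 132, 152
Σfm = 17×32 + 18×52 + 24×72 + 23×92 + 39×112 + 25×132 + 24×152 = 16640
n = Σf = 170
Mean = 16640 / 170 = 97.8824

97.88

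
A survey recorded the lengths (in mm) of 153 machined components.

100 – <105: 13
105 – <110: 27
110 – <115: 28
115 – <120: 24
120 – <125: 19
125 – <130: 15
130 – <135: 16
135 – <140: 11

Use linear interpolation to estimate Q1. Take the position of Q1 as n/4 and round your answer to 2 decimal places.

Cumulative frequencies: 13, 40, 68, 92, 111, 126, 142, 153
n = 153; position = n/4 = 38.25.
This falls in the class 105 – <110: L = 105, F = 13, f = 27, h = 5.
Lower quartile ≈ 105 + ((38.25 − 13) / 27) × 5 = 109.6759

109.68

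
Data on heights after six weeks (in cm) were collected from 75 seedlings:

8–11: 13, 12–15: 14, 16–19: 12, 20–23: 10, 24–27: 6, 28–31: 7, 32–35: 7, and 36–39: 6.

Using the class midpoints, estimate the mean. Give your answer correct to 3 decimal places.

20.753

Midpoints: 9.5, 13.5, 17.5, 21.5, 25.5, 29.5, 33.5, 37.5
Σfm = 13×9.5 + 14×13.5 + 12×17.5 + 10×21.5 + 6×25.5 + 7×29.5 + 7×33.5 + 6×37.5 = 1556.5
n = Σf = 75
Mean = 1556.5 / 75 = 20.7533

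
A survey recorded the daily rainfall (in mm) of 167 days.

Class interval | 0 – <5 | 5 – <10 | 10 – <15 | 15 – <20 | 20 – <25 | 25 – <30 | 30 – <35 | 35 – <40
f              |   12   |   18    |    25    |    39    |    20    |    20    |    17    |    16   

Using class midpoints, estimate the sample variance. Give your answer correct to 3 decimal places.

Midpoints: 2.5, 7.5, 12.5, 17.5, 22.5, 27.5, 32.5, 37.5
n = 167, Σfm = 3312.5, mean = 19.8353
Σfm² = 82643.75
Σf(m − x̄)² = Σfm² − (Σfm)²/n = 82643.75 − 3312.5²/167 = 16939.2216
Sample variance = 16939.2216 / 166 = 102.0435

102.044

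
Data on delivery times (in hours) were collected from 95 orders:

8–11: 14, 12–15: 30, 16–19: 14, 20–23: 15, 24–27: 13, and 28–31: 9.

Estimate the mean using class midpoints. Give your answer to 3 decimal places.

Midpoints: 9.5, 13.5, 17.5, 21.5, 25.5, 29.5
Σfm = 14×9.5 + 30×13.5 + 14×17.5 + 15×21.5 + 13×25.5 + 9×29.5 = 1702.5
n = Σf = 95
Mean = 1702.5 / 95 = 17.9211

17.921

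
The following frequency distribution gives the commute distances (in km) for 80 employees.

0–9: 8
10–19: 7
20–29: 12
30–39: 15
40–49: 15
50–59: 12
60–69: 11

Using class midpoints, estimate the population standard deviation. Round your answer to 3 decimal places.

Midpoints: 4.5, 14.5, 24.5, 34.5, 44.5, 54.5, 64.5
n = 80, Σfm = 2980, mean = 37.2500
Σfm² = 137800
Σf(m − x̄)² = Σfm² − (Σfm)²/n = 137800 − 2980²/80 = 26795.0000
Population variance = 26795.0000 / 80 = 334.9375
Standard deviation = √334.9375 = 18.3013

18.301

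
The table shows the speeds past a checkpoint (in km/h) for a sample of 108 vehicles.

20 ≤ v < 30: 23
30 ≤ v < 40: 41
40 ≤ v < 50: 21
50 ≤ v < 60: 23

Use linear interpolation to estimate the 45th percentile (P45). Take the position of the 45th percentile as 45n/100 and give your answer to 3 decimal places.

Cumulative frequencies: 23, 64, 85, 108
n = 108; position = 45n/100 = 48.6.
This falls in the class 30 ≤ v < 40: L = 30, F = 23, f = 41, h = 10.
45th percentile ≈ 30 + ((48.6 − 23) / 41) × 10 = 36.2439

36.244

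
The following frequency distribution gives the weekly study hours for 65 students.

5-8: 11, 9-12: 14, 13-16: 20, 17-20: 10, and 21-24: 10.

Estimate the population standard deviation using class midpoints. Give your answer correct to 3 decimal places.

5.143

Midpoints: 6.5, 10.5, 14.5, 18.5, 22.5
n = 65, Σfm = 918.5, mean = 14.1308
Σfm² = 14698.25
Σf(m − x̄)² = Σfm² − (Σfm)²/n = 14698.25 − 918.5²/65 = 1719.1385
Population variance = 1719.1385 / 65 = 26.4483
Standard deviation = √26.4483 = 5.1428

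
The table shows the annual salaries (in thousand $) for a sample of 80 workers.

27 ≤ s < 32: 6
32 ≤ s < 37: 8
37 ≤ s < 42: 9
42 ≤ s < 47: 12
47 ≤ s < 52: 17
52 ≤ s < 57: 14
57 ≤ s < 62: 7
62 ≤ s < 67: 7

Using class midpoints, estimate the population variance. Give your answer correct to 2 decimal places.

97.03

Midpoints: 29.5, 34.5, 39.5, 44.5, 49.5, 54.5, 59.5, 64.5
n = 80, Σfm = 3815, mean = 47.6875
Σfm² = 189690
Σf(m − x̄)² = Σfm² − (Σfm)²/n = 189690 − 3815²/80 = 7762.1875
Population variance = 7762.1875 / 80 = 97.0273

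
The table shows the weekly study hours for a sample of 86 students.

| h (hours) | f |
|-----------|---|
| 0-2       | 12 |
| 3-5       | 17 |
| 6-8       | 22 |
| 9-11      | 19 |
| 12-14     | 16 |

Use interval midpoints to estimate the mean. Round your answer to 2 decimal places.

Midpoints: 1, 4, 7, 10, 13
Σfm = 12×1 + 17×4 + 22×7 + 19×10 + 16×13 = 632
n = Σf = 86
Mean = 632 / 86 = 7.3488

7.35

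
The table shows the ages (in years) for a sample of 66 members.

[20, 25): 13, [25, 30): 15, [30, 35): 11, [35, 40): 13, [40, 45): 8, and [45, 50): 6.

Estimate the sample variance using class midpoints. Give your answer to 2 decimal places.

63.64

Midpoints: 22.5, 27.5, 32.5, 37.5, 42.5, 47.5
n = 66, Σfm = 2175, mean = 32.9545
Σfm² = 75812.5
Σf(m − x̄)² = Σfm² − (Σfm)²/n = 75812.5 − 2175²/66 = 4136.3636
Sample variance = 4136.3636 / 65 = 63.6364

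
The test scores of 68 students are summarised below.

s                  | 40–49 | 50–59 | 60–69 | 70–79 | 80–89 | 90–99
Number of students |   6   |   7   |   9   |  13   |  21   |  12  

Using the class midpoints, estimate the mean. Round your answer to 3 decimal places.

75.088

Midpoints: 44.5, 54.5, 64.5, 74.5, 84.5, 94.5
Σfm = 6×44.5 + 7×54.5 + 9×64.5 + 13×74.5 + 21×84.5 + 12×94.5 = 5106
n = Σf = 68
Mean = 5106 / 68 = 75.0882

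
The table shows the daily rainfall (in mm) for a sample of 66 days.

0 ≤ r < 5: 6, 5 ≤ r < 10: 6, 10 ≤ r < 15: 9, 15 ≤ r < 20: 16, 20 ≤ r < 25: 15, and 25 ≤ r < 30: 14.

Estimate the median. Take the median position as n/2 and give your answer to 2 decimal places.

Cumulative frequencies: 6, 12, 21, 37, 52, 66
n = 66; position = n/2 = 33.
This falls in the class 15 ≤ r < 20: L = 15, F = 21, f = 16, h = 5.
Median ≈ 15 + ((33 − 21) / 16) × 5 = 18.7500

18.75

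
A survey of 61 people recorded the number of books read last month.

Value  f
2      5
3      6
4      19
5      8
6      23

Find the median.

5

Cumulative frequencies: 5, 11, 30, 38, 61
n = 61, so the median is the value in position (n+1)/2 = 31.
Position 31 falls at value 5.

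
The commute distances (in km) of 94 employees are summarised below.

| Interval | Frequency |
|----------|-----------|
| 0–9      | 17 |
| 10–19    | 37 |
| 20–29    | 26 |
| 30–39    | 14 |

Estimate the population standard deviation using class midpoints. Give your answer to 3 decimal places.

Midpoints: 4.5, 14.5, 24.5, 34.5
n = 94, Σfm = 1733, mean = 18.4362
Σfm² = 40393.5
Σf(m − x̄)² = Σfm² − (Σfm)²/n = 40393.5 − 1733²/94 = 8443.6170
Population variance = 8443.6170 / 94 = 89.8257
Standard deviation = √89.8257 = 9.4776

9.478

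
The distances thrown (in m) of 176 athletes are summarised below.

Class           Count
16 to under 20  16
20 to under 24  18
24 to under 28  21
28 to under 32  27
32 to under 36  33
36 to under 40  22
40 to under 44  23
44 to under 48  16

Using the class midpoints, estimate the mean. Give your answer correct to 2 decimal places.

32.39

Midpoints: 18, 22, 26, 30, 34, 38, 42, 46
Σfm = 16×18 + 18×22 + 21×26 + 27×30 + 33×34 + 22×38 + 23×42 + 16×46 = 5700
n = Σf = 176
Mean = 5700 / 176 = 32.3864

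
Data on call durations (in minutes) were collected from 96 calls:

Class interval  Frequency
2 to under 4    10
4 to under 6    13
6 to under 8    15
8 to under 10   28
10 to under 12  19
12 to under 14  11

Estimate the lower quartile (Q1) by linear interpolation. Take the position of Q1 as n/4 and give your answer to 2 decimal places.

Cumulative frequencies: 10, 23, 38, 66, 85, 96
n = 96; position = n/4 = 24.
This falls in the class 6 to under 8: L = 6, F = 23, f = 15, h = 2.
Lower quartile ≈ 6 + ((24 − 23) / 15) × 2 = 6.1333

6.13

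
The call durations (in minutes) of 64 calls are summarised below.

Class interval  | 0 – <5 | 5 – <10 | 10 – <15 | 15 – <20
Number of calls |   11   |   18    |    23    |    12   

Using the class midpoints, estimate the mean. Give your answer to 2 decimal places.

10.31

Midpoints: 2.5, 7.5, 12.5, 17.5
Σfm = 11×2.5 + 18×7.5 + 23×12.5 + 12×17.5 = 660
n = Σf = 64
Mean = 660 / 64 = 10.3125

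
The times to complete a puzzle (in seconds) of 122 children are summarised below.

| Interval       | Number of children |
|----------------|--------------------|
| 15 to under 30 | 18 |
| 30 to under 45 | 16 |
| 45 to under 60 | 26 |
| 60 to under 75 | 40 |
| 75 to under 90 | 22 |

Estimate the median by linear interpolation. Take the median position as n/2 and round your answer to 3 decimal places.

Cumulative frequencies: 18, 34, 60, 100, 122
n = 122; position = n/2 = 61.
This falls in the class 60 to under 75: L = 60, F = 60, f = 40, h = 15.
Median ≈ 60 + ((61 − 60) / 40) × 15 = 60.3750

60.375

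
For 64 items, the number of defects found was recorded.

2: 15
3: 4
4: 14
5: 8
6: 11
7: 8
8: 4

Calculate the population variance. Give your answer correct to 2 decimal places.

Values: 2, 3, 4, 5, 6, 7, 8
n = 64, Σfx = 292, mean = 4.5625
Σfx² = 1564
Σf(x − x̄)² = Σfx² − (Σfx)²/n = 1564 − 292²/64 = 231.7500
Population variance = 231.7500 / 64 = 3.6211

3.62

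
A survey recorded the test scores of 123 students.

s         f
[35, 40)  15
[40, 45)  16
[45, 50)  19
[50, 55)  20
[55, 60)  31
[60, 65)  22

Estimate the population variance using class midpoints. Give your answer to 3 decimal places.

67.767

Midpoints: 37.5, 42.5, 47.5, 52.5, 57.5, 62.5
n = 123, Σfm = 6352.5, mean = 51.6463
Σfm² = 336418.75
Σf(m − x̄)² = Σfm² − (Σfm)²/n = 336418.75 − 6352.5²/123 = 8335.3659
Population variance = 8335.3659 / 123 = 67.7672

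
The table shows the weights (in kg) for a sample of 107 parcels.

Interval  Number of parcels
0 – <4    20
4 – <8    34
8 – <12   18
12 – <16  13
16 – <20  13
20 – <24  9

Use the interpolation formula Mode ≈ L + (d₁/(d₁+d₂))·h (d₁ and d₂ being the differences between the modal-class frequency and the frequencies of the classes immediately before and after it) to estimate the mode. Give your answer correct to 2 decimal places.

Modal class: 4 – <8 (highest frequency 34).
d₁ = 34 − 20 = 14, d₂ = 34 − 18 = 16
Mode ≈ 4 + (14/(14+16)) × 4 = 4 + 1.8667 = 5.8667

5.87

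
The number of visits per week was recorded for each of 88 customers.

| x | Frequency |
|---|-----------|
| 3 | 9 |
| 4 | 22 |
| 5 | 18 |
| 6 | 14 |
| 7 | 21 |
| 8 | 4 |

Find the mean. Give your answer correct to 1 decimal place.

Values: 3, 4, 5, 6, 7, 8
Σfx = 9×3 + 22×4 + 18×5 + 14×6 + 21×7 + 4×8 = 468
n = Σf = 88
Mean = 468 / 88 = 5.3182

5.3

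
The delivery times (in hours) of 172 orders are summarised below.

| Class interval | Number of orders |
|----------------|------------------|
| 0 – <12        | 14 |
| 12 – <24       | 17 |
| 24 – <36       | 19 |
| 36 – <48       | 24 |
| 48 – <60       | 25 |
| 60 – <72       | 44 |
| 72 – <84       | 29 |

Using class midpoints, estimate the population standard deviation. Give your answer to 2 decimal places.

Midpoints: 6, 18, 30, 42, 54, 66, 78
n = 172, Σfm = 8484, mean = 49.3256
Σfm² = 506448
Σf(m − x̄)² = Σfm² − (Σfm)²/n = 506448 − 8484²/172 = 87969.7674
Population variance = 87969.7674 / 172 = 511.4521
Standard deviation = √511.4521 = 22.6153

22.62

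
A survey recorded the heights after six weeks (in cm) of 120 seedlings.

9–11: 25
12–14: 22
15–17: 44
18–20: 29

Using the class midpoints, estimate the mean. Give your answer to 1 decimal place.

14.9

Midpoints: 10, 13, 16, 19
Σfm = 25×10 + 22×13 + 44×16 + 29×19 = 1791
n = Σf = 120
Mean = 1791 / 120 = 14.9250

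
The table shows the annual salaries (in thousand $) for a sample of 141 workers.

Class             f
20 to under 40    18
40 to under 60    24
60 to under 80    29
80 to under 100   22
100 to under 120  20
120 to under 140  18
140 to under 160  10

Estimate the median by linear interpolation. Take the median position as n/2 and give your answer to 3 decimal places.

Cumulative frequencies: 18, 42, 71, 93, 113, 131, 141
n = 141; position = n/2 = 70.5.
This falls in the class 60 to under 80: L = 60, F = 42, f = 29, h = 20.
Median ≈ 60 + ((70.5 − 42) / 29) × 20 = 79.6552

79.655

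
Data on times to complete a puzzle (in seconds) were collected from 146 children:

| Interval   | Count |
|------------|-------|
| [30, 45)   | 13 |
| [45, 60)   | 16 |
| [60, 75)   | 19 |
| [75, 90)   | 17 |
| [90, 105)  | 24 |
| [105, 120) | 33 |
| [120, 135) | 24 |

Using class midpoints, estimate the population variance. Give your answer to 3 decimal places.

826.787

Midpoints: 37.5, 52.5, 67.5, 82.5, 97.5, 112.5, 127.5
n = 146, Σfm = 13125, mean = 89.8973
Σfm² = 1300612.5
Σf(m − x̄)² = Σfm² − (Σfm)²/n = 1300612.5 − 13125²/146 = 120710.9589
Population variance = 120710.9589 / 146 = 826.7874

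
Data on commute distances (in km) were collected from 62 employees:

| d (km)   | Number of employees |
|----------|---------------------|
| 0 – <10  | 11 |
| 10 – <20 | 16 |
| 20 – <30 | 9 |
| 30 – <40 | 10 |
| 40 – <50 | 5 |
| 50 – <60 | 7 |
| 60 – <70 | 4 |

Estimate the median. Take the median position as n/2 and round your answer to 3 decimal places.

24.444

Cumulative frequencies: 11, 27, 36, 46, 51, 58, 62
n = 62; position = n/2 = 31.
This falls in the class 20 – <30: L = 20, F = 27, f = 9, h = 10.
Median ≈ 20 + ((31 − 27) / 9) × 10 = 24.4444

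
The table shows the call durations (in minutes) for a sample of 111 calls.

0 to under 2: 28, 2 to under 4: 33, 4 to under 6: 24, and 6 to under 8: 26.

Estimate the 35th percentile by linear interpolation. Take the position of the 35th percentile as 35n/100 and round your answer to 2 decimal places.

2.66

Cumulative frequencies: 28, 61, 85, 111
n = 111; position = 35n/100 = 38.85.
This falls in the class 2 to under 4: L = 2, F = 28, f = 33, h = 2.
35th percentile ≈ 2 + ((38.85 − 28) / 33) × 2 = 2.6576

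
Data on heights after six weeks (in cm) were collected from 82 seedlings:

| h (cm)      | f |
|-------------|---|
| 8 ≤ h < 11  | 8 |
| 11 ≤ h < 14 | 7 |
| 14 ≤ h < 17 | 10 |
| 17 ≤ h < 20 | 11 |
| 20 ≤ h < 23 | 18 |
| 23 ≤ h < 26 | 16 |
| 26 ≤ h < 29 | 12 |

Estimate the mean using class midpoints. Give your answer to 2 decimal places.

Midpoints: 9.5, 12.5, 15.5, 18.5, 21.5, 24.5, 27.5
Σfm = 8×9.5 + 7×12.5 + 10×15.5 + 11×18.5 + 18×21.5 + 16×24.5 + 12×27.5 = 1631
n = Σf = 82
Mean = 1631 / 82 = 19.8902

19.89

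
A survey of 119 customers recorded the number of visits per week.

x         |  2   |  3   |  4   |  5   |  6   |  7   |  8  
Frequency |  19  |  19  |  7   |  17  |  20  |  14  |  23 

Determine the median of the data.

Cumulative frequencies: 19, 38, 45, 62, 82, 96, 119
n = 119, so the median is the value in position (n+1)/2 = 60.
Position 60 falls at value 5.

5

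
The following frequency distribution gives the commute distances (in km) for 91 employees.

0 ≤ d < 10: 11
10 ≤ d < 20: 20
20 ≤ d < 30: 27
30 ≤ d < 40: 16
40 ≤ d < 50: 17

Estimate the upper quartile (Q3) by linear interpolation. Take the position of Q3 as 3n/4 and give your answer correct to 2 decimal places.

Cumulative frequencies: 11, 31, 58, 74, 91
n = 91; position = 3n/4 = 68.25.
This falls in the class 30 ≤ d < 40: L = 30, F = 58, f = 16, h = 10.
Upper quartile ≈ 30 + ((68.25 − 58) / 16) × 10 = 36.4062

36.41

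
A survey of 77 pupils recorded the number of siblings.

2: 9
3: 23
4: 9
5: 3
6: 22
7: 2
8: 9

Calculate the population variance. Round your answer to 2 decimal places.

3.66

Values: 2, 3, 4, 5, 6, 7, 8
n = 77, Σfx = 356, mean = 4.6234
Σfx² = 1928
Σf(x − x̄)² = Σfx² − (Σfx)²/n = 1928 − 356²/77 = 282.0779
Population variance = 282.0779 / 77 = 3.6633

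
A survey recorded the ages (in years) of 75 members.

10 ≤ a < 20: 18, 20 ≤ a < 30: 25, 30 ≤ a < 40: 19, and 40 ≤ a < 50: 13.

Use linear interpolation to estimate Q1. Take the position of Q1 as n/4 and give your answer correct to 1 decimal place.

20.3

Cumulative frequencies: 18, 43, 62, 75
n = 75; position = n/4 = 18.75.
This falls in the class 20 ≤ a < 30: L = 20, F = 18, f = 25, h = 10.
Lower quartile ≈ 20 + ((18.75 − 18) / 25) × 10 = 20.3000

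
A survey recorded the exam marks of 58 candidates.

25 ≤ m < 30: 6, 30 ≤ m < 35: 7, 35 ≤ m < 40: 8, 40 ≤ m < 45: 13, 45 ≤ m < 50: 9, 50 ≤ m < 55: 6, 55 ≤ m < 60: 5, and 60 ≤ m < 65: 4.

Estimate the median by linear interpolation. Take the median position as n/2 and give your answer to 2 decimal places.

43.08

Cumulative frequencies: 6, 13, 21, 34, 43, 49, 54, 58
n = 58; position = n/2 = 29.
This falls in the class 40 ≤ m < 45: L = 40, F = 21, f = 13, h = 5.
Median ≈ 40 + ((29 − 21) / 13) × 5 = 43.0769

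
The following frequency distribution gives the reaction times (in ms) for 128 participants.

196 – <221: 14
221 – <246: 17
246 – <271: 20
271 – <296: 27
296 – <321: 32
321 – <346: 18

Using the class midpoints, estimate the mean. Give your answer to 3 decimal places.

278.031

Midpoints: 208.5, 233.5, 258.5, 283.5, 308.5, 333.5
Σfm = 14×208.5 + 17×233.5 + 20×258.5 + 27×283.5 + 32×308.5 + 18×333.5 = 35588
n = Σf = 128
Mean = 35588 / 128 = 278.0312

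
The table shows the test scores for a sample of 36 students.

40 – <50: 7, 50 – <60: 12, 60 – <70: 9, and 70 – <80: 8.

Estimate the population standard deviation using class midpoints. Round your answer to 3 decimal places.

Midpoints: 45, 55, 65, 75
n = 36, Σfm = 2160, mean = 60.0000
Σfm² = 133500
Σf(m − x̄)² = Σfm² − (Σfm)²/n = 133500 − 2160²/36 = 3900.0000
Population variance = 3900.0000 / 36 = 108.3333
Standard deviation = √108.3333 = 10.4083

10.408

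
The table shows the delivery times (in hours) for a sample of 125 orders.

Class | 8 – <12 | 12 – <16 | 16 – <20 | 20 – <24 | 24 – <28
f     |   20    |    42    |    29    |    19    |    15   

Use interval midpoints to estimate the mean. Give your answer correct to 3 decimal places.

Midpoints: 10, 14, 18, 22, 26
Σfm = 20×10 + 42×14 + 29×18 + 19×22 + 15×26 = 2118
n = Σf = 125
Mean = 2118 / 125 = 16.9440

16.944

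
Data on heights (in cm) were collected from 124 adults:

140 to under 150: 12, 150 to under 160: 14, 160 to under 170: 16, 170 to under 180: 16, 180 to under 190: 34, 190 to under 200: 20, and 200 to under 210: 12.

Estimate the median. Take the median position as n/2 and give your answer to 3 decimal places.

Cumulative frequencies: 12, 26, 42, 58, 92, 112, 124
n = 124; position = n/2 = 62.
This falls in the class 180 to under 190: L = 180, F = 58, f = 34, h = 10.
Median ≈ 180 + ((62 − 58) / 34) × 10 = 181.1765

181.176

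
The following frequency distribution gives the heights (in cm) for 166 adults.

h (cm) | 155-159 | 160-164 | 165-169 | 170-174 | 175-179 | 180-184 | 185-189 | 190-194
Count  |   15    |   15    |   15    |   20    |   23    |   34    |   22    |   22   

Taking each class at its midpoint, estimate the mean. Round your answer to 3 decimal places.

Midpoints: 157, 162, 167, 172, 177, 182, 187, 192
Σfm = 15×157 + 15×162 + 15×167 + 20×172 + 23×177 + 34×182 + 22×187 + 22×192 = 29327
n = Σf = 166
Mean = 29327 / 166 = 176.6687

176.669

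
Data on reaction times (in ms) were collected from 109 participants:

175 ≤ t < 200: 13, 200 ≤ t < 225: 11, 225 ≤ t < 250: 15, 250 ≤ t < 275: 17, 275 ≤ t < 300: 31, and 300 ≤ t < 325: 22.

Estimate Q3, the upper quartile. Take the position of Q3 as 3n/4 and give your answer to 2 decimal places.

Cumulative frequencies: 13, 24, 39, 56, 87, 109
n = 109; position = 3n/4 = 81.75.
This falls in the class 275 ≤ t < 300: L = 275, F = 56, f = 31, h = 25.
Upper quartile ≈ 275 + ((81.75 − 56) / 31) × 25 = 295.7661

295.77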